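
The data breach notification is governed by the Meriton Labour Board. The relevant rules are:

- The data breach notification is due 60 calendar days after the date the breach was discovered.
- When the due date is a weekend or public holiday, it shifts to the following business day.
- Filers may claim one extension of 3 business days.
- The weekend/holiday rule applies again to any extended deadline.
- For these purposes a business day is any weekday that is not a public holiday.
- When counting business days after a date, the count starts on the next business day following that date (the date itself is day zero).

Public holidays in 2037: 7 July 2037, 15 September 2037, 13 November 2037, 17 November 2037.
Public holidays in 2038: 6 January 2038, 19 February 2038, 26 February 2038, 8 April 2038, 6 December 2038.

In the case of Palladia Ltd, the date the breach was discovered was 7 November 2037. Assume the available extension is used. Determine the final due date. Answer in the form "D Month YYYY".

Trigger date 7 November 2037 + 60 calendar days = 6 January 2038.
6 January 2038 is a listed holiday, so it moves to the next business day, 7 January 2038 (Thursday).
Applying the 3-business-day extension: 3 business days after 7 January 2038 is 12 January 2038.
12 January 2038 (Tuesday) is already a business day.
Final deadline: 12 January 2038.

12 January 2038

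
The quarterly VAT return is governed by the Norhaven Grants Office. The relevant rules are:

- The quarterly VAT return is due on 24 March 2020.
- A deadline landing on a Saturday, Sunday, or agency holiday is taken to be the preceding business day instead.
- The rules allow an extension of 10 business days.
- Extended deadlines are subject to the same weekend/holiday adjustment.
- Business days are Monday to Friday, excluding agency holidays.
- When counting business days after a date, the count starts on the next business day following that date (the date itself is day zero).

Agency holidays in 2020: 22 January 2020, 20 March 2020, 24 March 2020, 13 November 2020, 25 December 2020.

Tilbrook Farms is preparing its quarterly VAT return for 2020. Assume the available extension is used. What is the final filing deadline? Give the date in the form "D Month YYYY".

7 April 2020

The stated deadline is 24 March 2020.
24 March 2020 falls on a listed holiday. Rolling to the preceding business day gives 23 March 2020, a Monday.
The 10-business-day extension runs from 23 March 2020 to 7 April 2020.
Since 7 April 2020 is a Tuesday and not a holiday, the date is unchanged.
The final due date is 7 April 2020.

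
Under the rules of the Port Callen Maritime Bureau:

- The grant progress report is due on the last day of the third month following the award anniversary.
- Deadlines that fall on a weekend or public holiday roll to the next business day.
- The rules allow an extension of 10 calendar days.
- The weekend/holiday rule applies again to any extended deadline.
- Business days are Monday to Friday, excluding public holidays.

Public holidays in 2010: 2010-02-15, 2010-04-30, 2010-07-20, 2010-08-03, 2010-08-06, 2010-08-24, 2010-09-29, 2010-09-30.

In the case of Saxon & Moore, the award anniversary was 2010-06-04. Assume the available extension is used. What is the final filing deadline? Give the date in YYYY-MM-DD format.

2010-10-11

The third month after 2010-06-04 is September 2010, whose last day is 2010-09-30.
2010-09-30 is a listed holiday, so it moves to the next business day, 2010-10-01 (Friday).
Add the 10 calendar-day extension to 2010-10-01: 2010-10-11.
2010-10-11 is a Monday and not a listed holiday, so it stands.
So the filing is due 2010-10-11.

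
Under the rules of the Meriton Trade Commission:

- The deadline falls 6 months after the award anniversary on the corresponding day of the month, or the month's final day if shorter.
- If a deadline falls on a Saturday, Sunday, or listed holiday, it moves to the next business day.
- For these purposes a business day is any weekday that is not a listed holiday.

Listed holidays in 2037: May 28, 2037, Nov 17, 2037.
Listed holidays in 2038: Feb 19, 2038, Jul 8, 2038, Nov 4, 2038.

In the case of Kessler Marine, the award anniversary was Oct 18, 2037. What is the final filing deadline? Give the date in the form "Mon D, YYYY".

Apr 19, 2038

Moving 6 months forward from Oct 18, 2037 on the corresponding day gives Apr 18, 2038.
Apr 18, 2038 falls on a Sunday. Rolling to the next business day gives Apr 19, 2038, a Monday.
Final deadline: Apr 19, 2038.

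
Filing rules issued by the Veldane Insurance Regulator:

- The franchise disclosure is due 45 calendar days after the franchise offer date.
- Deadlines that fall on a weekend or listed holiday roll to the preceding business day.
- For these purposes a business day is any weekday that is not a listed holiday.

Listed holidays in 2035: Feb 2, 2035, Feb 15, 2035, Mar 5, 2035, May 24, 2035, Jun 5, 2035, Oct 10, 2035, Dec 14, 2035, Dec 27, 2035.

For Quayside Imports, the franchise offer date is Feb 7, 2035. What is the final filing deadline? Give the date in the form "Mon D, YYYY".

Adding 45 calendar days to Feb 7, 2035 gives Mar 24, 2035.
Mar 24, 2035 is a Saturday, so it moves to the preceding business day, Mar 23, 2035 (Friday).
So the filing is due Mar 23, 2035.

Mar 23, 2035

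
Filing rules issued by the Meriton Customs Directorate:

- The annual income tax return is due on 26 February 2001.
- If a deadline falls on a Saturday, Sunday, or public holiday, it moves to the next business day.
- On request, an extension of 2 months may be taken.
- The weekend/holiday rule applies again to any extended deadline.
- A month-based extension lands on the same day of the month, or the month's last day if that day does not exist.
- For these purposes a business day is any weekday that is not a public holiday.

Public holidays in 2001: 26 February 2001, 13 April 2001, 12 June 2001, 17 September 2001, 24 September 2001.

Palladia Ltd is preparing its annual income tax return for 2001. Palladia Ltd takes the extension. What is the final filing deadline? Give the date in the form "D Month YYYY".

The stated deadline is 26 February 2001.
26 February 2001 is a listed holiday; the next business day is 27 February 2001 (Tuesday).
Applying the 2 months extension: 2 months after 27 February 2001 is 27 April 2001.
27 April 2001 (Friday) is already a business day.
The final due date is 27 April 2001.

27 April 2001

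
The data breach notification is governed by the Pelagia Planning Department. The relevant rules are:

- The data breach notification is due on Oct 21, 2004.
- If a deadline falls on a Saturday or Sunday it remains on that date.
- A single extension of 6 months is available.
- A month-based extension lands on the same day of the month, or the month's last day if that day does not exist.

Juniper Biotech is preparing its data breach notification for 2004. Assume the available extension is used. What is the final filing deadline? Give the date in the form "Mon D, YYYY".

Apr 21, 2005

The stated deadline is Oct 21, 2004.
Oct 21, 2004 is a Thursday; no weekend or holiday adjustment applies.
Add 6 months to Oct 21, 2004: Apr 21, 2005.
No adjustment is made for weekends or holidays, so Apr 21, 2005 stands.
Deadline: Apr 21, 2005.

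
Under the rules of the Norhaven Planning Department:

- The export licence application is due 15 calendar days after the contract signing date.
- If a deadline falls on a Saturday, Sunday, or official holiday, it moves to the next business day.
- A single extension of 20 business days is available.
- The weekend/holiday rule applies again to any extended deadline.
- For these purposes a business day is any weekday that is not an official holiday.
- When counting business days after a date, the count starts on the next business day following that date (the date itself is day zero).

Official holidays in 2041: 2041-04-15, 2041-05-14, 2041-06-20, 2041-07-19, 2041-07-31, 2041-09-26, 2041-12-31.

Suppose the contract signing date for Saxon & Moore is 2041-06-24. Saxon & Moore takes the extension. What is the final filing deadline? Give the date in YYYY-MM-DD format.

Adding 15 calendar days to 2041-06-24 gives 2041-07-09.
2041-07-09 falls on a Tuesday, which is a business day, so no adjustment is needed.
Counting 20 further business days from 2041-07-09 reaches 2041-08-08.
2041-08-08 is a Thursday and not a listed holiday, so it stands.
Deadline: 2041-08-08.

2041-08-08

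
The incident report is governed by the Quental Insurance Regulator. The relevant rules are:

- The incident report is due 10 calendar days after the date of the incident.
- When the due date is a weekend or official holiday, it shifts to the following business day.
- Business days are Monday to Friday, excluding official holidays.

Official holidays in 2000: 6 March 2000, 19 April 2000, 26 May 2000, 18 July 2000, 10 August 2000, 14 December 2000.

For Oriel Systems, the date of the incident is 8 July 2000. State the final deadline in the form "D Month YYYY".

From 8 July 2000, 10 calendar days later is 18 July 2000.
18 July 2000 falls on a listed holiday. Rolling to the next business day gives 19 July 2000, a Wednesday.
The final due date is 19 July 2000.

19 July 2000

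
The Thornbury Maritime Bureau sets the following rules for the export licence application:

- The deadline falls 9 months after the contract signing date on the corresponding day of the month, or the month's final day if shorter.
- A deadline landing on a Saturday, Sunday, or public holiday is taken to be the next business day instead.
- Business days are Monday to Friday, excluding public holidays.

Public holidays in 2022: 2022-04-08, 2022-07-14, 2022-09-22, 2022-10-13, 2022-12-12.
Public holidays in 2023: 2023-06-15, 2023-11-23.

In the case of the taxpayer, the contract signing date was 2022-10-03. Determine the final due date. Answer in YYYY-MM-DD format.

2023-07-03

Moving 9 months forward from 2022-10-03 on the corresponding day gives 2023-07-03.
Since 2023-07-03 is a Monday and not a holiday, the date is unchanged.
Deadline: 2023-07-03.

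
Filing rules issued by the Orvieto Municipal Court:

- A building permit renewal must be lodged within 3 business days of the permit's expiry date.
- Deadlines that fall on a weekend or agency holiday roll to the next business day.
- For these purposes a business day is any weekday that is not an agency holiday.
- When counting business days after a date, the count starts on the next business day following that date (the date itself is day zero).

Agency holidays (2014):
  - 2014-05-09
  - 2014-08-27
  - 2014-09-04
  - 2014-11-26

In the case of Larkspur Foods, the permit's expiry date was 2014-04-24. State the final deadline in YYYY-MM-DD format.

2014-04-29

3 business days after 2014-04-24, excluding weekends and holidays, is 2014-04-29.
2014-04-29 (Tuesday) is already a business day.
The final due date is 2014-04-29.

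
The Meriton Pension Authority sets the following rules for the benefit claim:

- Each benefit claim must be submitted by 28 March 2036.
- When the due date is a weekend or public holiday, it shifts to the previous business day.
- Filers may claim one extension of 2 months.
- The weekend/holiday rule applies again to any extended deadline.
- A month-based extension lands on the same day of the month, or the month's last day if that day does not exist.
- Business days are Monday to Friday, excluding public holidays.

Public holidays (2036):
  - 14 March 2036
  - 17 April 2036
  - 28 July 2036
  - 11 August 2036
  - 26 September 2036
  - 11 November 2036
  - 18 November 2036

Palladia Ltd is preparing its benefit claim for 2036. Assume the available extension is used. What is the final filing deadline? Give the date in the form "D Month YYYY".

28 May 2036

The stated deadline is 28 March 2036.
Since 28 March 2036 is a Friday and not a holiday, the date is unchanged.
The 2 months extension carries 28 March 2036 to 28 May 2036.
Since 28 May 2036 is a Wednesday and not a holiday, the date is unchanged.
The final due date is 28 May 2036.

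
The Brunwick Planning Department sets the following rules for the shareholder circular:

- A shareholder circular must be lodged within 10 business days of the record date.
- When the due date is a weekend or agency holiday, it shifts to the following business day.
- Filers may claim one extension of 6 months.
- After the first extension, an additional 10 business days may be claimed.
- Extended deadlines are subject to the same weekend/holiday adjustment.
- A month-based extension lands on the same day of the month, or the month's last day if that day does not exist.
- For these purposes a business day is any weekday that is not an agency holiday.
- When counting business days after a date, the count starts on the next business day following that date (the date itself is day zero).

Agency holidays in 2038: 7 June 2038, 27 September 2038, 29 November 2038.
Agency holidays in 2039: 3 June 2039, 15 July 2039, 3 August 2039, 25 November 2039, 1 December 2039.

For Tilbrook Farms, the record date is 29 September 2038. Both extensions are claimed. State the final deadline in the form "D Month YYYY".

Counting 10 business days after 29 September 2038 (skipping weekends and listed holidays) reaches 13 October 2038.
13 October 2038 (Wednesday) is already a business day.
Applying the 6 months extension: 6 months after 13 October 2038 is 13 April 2039.
13 April 2039 is a Wednesday and not a listed holiday, so it stands.
The 10-business-day extension runs from 13 April 2039 to 27 April 2039.
Since 27 April 2039 is a Wednesday and not a holiday, the date is unchanged.
So the filing is due 27 April 2039.

27 April 2039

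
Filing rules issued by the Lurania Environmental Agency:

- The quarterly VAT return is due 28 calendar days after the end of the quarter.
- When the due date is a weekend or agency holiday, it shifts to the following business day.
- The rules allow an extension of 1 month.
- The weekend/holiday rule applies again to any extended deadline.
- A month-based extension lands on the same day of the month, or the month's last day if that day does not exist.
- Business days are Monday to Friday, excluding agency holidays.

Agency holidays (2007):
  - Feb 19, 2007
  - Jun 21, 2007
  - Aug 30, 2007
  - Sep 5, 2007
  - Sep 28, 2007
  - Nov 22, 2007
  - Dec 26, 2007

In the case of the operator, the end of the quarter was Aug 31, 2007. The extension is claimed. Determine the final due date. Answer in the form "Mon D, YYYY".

Trigger date Aug 31, 2007 + 28 calendar days = Sep 28, 2007.
Because Sep 28, 2007 is a listed holiday, the deadline becomes Oct 1, 2007 (Monday).
The 1 month extension carries Oct 1, 2007 to Nov 1, 2007.
Nov 1, 2007 (Thursday) is already a business day.
Final deadline: Nov 1, 2007.

Nov 1, 2007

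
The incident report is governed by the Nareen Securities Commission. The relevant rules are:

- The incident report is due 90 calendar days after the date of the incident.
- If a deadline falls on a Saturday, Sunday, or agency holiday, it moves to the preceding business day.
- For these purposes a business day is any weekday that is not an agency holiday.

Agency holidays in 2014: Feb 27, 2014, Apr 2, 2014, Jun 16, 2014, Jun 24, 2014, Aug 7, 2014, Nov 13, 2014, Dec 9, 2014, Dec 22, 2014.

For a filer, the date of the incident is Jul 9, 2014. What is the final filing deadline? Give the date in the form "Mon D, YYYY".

Trigger date Jul 9, 2014 + 90 calendar days = Oct 7, 2014.
Since Oct 7, 2014 is a Tuesday and not a holiday, the date is unchanged.
Final deadline: Oct 7, 2014.

Oct 7, 2014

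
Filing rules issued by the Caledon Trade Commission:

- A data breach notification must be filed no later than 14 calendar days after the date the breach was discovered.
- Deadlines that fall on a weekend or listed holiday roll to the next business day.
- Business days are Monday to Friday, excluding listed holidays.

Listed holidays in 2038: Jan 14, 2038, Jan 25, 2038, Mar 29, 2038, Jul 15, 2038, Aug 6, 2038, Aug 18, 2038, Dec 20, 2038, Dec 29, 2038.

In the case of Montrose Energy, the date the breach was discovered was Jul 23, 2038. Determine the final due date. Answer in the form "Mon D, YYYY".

Adding 14 calendar days to Jul 23, 2038 gives Aug 6, 2038.
Because Aug 6, 2038 is a listed holiday, the deadline becomes Aug 9, 2038 (Monday).
So the filing is due Aug 9, 2038.

Aug 9, 2038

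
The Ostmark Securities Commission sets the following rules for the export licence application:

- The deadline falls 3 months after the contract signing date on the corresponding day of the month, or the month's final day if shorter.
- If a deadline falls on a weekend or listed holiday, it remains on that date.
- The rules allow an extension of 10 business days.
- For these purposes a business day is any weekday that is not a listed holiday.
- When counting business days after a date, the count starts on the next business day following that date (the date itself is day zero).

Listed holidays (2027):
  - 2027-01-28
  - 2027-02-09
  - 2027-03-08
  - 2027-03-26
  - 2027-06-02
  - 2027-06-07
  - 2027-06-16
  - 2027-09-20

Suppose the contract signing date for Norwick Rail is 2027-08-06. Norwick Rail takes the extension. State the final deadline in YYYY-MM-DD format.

Moving 3 months forward from 2027-08-06 on the corresponding day gives 2027-11-06.
No adjustment is made for weekends or holidays, so 2027-11-06 stands.
Applying the 10-business-day extension: 10 business days after 2027-11-06 is 2027-11-19.
2027-11-19 falls on a Friday. The rules make no weekend/holiday allowance, so it remains 2027-11-19.
So the filing is due 2027-11-19.

2027-11-19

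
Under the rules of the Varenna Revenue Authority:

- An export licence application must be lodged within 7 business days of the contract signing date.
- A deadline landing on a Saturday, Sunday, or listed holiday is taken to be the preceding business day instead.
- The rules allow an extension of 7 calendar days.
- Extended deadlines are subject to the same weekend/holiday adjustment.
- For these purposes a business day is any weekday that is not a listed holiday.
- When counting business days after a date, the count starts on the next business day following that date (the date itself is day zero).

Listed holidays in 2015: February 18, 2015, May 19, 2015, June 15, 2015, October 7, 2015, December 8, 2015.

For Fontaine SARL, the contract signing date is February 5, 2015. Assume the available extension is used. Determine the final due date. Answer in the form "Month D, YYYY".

Counting 7 business days after February 5, 2015 (skipping weekends and listed holidays) reaches February 16, 2015.
February 16, 2015 (Monday) is already a business day.
The 7-calendar-day extension moves the deadline from February 16, 2015 to February 23, 2015.
February 23, 2015 (Monday) is already a business day.
So the filing is due February 23, 2015.

February 23, 2015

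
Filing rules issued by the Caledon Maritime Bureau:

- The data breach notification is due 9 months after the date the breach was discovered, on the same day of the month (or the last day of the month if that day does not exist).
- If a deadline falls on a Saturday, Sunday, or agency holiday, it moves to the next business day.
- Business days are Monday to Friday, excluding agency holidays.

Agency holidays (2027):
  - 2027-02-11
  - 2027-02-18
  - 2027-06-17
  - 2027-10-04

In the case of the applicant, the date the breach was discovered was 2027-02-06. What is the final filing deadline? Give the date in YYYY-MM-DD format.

Moving 9 months forward from 2027-02-06 on the corresponding day gives 2027-11-06.
2027-11-06 is a Saturday; the next business day is 2027-11-08 (Monday).
The final due date is 2027-11-08.

2027-11-08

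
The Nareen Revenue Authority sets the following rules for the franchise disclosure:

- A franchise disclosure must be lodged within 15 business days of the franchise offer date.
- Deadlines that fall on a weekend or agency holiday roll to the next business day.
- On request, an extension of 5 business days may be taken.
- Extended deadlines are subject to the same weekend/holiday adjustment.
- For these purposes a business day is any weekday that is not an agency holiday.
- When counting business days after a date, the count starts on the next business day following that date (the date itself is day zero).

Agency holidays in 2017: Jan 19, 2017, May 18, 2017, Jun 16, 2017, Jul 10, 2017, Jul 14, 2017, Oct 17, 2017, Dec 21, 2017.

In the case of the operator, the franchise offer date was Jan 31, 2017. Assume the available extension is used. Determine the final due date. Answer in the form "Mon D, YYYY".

Starting the day after Jan 31, 2017 and counting 15 business days lands on Feb 21, 2017.
Since Feb 21, 2017 is a Tuesday and not a holiday, the date is unchanged.
The 5-business-day extension runs from Feb 21, 2017 to Feb 28, 2017.
Feb 28, 2017 (Tuesday) is already a business day.
Deadline: Feb 28, 2017.

Feb 28, 2017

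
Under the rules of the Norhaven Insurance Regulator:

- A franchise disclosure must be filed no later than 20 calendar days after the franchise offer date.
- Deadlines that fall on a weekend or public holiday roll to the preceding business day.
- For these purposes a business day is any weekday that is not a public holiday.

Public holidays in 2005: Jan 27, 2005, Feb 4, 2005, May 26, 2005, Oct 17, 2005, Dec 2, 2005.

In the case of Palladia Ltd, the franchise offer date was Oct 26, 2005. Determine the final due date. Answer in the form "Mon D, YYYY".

Nov 15, 2005

Adding 20 calendar days to Oct 26, 2005 gives Nov 15, 2005.
Nov 15, 2005 falls on a Tuesday, which is a business day, so no adjustment is needed.
Deadline: Nov 15, 2005.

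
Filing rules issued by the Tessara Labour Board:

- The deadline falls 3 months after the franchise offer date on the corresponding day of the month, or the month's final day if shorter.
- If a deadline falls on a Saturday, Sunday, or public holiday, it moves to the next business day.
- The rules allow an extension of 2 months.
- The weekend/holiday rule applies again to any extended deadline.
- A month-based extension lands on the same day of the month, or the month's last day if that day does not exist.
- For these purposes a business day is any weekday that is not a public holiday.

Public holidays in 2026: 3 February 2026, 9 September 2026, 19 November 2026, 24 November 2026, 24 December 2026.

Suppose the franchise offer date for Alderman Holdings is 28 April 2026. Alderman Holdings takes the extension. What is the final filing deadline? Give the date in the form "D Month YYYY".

3 months from 28 April 2026 is 28 July 2026.
Since 28 July 2026 is a Tuesday and not a holiday, the date is unchanged.
The 2 months extension carries 28 July 2026 to 28 September 2026.
28 September 2026 is a Monday and not a listed holiday, so it stands.
The final due date is 28 September 2026.

28 September 2026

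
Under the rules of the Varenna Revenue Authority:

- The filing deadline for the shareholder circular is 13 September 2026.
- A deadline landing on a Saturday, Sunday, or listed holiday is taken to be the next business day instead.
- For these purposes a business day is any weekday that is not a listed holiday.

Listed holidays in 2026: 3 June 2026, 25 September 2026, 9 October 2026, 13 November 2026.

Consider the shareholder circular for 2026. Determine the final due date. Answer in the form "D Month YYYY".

Start from the fixed due date, 13 September 2026.
13 September 2026 falls on a Sunday. Rolling to the next business day gives 14 September 2026, a Monday.
Deadline: 14 September 2026.

14 September 2026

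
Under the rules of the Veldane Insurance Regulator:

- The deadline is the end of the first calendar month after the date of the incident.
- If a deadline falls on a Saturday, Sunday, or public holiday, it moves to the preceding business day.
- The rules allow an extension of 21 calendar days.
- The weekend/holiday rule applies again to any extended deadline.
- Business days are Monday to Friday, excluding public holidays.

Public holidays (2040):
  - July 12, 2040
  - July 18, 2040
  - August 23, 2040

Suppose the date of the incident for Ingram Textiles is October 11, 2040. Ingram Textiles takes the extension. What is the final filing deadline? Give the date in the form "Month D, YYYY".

December 21, 2040

1 month after October 11, 2040 is November 2040; that month ends on November 30, 2040.
Since November 30, 2040 is a Friday and not a holiday, the date is unchanged.
Add the 21 calendar-day extension to November 30, 2040: December 21, 2040.
December 21, 2040 is a Friday and not a listed holiday, so it stands.
So the filing is due December 21, 2040.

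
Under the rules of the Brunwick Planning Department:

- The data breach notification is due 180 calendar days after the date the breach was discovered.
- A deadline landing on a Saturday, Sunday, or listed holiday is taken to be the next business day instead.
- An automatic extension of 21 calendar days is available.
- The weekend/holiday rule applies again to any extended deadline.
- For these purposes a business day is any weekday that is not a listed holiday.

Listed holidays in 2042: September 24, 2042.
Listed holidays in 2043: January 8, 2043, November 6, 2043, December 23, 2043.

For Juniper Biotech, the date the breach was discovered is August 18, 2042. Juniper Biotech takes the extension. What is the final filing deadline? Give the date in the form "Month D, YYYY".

Adding 180 calendar days to August 18, 2042 gives February 14, 2043.
Because February 14, 2043 is a Saturday, the deadline becomes February 16, 2043 (Monday).
Add the 21 calendar-day extension to February 16, 2043: March 9, 2043.
Since March 9, 2043 is a Monday and not a holiday, the date is unchanged.
Final deadline: March 9, 2043.

March 9, 2043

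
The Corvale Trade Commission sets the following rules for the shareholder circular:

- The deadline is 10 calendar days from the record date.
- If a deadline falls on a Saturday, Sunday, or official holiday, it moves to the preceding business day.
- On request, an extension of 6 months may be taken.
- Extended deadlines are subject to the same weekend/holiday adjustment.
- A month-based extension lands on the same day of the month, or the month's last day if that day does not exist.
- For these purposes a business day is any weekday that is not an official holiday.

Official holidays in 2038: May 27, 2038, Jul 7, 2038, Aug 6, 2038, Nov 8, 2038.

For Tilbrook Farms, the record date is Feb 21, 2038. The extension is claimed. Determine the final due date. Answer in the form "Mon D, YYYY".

Sep 3, 2038

Adding 10 calendar days to Feb 21, 2038 gives Mar 3, 2038.
Since Mar 3, 2038 is a Wednesday and not a holiday, the date is unchanged.
The 6 months extension carries Mar 3, 2038 to Sep 3, 2038.
Sep 3, 2038 is a Friday and not a listed holiday, so it stands.
The final due date is Sep 3, 2038.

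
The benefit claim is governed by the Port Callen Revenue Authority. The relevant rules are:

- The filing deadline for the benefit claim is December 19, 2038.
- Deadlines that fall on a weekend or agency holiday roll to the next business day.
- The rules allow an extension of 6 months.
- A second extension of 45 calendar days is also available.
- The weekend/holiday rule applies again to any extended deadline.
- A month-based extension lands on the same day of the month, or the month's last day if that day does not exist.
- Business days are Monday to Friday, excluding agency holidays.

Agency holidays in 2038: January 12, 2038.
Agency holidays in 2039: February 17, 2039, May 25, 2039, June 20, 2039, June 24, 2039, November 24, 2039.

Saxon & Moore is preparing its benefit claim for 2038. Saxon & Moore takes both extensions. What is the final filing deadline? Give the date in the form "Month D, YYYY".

The stated deadline is December 19, 2038.
December 19, 2038 is a Sunday; the next business day is December 20, 2038 (Monday).
Applying the 6 months extension: 6 months after December 20, 2038 is June 20, 2039.
June 20, 2039 is a listed holiday, so it moves to the next business day, June 21, 2039 (Tuesday).
Applying the 45-calendar-day extension: June 21, 2039 + 45 days = August 5, 2039.
Since August 5, 2039 is a Friday and not a holiday, the date is unchanged.
So the filing is due August 5, 2039.

August 5, 2039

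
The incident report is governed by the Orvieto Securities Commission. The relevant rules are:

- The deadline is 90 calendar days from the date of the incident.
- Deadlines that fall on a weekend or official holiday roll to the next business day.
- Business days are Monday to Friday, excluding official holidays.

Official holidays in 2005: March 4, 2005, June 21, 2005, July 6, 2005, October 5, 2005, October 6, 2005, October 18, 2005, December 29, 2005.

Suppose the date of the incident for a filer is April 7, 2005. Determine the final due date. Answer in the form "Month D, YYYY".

July 7, 2005

Trigger date April 7, 2005 + 90 calendar days = July 6, 2005.
Because July 6, 2005 is a listed holiday, the deadline becomes July 7, 2005 (Thursday).
So the filing is due July 7, 2005.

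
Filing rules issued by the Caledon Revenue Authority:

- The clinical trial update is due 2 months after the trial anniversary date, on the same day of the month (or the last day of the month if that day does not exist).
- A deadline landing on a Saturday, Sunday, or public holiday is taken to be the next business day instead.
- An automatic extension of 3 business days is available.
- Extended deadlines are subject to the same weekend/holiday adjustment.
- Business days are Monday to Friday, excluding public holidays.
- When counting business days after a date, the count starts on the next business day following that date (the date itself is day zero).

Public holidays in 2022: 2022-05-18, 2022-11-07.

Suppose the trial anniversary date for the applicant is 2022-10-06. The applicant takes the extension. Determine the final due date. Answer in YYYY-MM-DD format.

2022-12-09

2 months from 2022-10-06 is 2022-12-06.
Since 2022-12-06 is a Tuesday and not a holiday, the date is unchanged.
Applying the 3-business-day extension: 3 business days after 2022-12-06 is 2022-12-09.
2022-12-09 is a Friday and not a listed holiday, so it stands.
The final due date is 2022-12-09.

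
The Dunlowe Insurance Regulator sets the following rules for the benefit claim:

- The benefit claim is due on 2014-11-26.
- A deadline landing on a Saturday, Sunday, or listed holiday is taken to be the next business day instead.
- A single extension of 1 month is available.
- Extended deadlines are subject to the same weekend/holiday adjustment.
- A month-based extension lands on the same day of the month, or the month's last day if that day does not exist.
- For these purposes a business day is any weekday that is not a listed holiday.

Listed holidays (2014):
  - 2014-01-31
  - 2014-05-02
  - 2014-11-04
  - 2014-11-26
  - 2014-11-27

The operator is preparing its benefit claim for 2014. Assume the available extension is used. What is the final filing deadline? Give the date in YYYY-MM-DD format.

2014-12-29

Start from the fixed due date, 2014-11-26.
2014-11-26 falls on a listed holiday. Rolling to the next business day gives 2014-11-28, a Friday.
The 1 month extension carries 2014-11-28 to 2014-12-28.
2014-12-28 is a Sunday, so it moves to the next business day, 2014-12-29 (Monday).
Final deadline: 2014-12-29.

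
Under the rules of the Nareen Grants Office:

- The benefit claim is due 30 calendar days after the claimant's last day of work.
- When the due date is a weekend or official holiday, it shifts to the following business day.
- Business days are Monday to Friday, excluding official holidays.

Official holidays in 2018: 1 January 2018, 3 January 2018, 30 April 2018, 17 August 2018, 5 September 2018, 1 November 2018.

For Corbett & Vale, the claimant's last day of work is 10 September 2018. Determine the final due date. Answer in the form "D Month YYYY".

Adding 30 calendar days to 10 September 2018 gives 10 October 2018.
10 October 2018 is a Wednesday and not a listed holiday, so it stands.
Deadline: 10 October 2018.

10 October 2018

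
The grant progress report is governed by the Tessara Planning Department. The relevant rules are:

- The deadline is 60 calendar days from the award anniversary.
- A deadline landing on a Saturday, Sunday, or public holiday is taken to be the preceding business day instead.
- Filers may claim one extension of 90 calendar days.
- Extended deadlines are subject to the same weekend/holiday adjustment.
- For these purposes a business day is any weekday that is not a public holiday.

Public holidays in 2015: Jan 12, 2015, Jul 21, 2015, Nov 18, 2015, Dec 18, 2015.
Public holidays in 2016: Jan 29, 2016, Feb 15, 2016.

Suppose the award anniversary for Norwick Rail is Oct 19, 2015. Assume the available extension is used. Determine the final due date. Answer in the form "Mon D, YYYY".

Mar 16, 2016

Adding 60 calendar days to Oct 19, 2015 gives Dec 18, 2015.
Because Dec 18, 2015 is a listed holiday, the deadline becomes Dec 17, 2015 (Thursday).
With the 90-day extension, Dec 17, 2015 becomes Mar 16, 2016.
Mar 16, 2016 (Wednesday) is already a business day.
The final due date is Mar 16, 2016.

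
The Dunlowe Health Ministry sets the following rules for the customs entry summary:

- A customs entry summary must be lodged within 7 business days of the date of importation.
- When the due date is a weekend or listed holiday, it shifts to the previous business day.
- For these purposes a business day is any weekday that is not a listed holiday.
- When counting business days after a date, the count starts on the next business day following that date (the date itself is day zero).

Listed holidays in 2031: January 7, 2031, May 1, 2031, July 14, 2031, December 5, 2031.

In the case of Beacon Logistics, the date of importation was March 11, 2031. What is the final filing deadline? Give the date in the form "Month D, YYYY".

March 20, 2031

7 business days after March 11, 2031, excluding weekends and holidays, is March 20, 2031.
March 20, 2031 (Thursday) is already a business day.
The final due date is March 20, 2031.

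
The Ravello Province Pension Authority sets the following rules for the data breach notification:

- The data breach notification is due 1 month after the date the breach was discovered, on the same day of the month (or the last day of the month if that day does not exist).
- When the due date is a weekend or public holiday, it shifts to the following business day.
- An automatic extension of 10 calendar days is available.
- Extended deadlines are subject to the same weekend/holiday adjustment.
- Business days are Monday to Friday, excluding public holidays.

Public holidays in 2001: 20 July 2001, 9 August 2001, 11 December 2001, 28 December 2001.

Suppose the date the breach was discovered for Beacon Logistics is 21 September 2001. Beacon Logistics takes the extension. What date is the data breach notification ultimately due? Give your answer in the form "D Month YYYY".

1 month from 21 September 2001 is 21 October 2001.
21 October 2001 is a Sunday; the next business day is 22 October 2001 (Monday).
Add the 10 calendar-day extension to 22 October 2001: 1 November 2001.
1 November 2001 is a Thursday and not a listed holiday, so it stands.
So the filing is due 1 November 2001.

1 November 2001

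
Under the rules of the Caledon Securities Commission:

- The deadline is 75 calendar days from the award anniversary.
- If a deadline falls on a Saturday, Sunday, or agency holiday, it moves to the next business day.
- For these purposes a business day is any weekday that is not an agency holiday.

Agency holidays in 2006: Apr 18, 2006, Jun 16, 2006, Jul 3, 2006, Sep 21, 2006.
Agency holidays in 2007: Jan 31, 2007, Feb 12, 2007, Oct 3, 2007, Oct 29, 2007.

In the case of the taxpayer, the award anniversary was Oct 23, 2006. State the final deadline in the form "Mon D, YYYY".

Trigger date Oct 23, 2006 + 75 calendar days = Jan 6, 2007.
Jan 6, 2007 is a Saturday, so it moves to the next business day, Jan 8, 2007 (Monday).
The final due date is Jan 8, 2007.

Jan 8, 2007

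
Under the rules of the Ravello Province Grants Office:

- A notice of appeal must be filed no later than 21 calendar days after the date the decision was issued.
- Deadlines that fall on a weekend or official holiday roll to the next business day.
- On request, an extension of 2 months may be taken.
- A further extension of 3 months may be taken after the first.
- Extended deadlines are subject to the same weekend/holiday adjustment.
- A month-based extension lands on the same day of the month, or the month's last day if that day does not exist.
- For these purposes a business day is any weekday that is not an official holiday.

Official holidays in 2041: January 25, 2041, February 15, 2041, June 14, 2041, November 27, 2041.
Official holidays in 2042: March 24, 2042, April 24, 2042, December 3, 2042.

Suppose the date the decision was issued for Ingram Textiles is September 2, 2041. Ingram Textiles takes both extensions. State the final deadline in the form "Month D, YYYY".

February 25, 2042

Adding 21 calendar days to September 2, 2041 gives September 23, 2041.
September 23, 2041 (Monday) is already a business day.
The 2 months extension carries September 23, 2041 to November 23, 2041.
November 23, 2041 falls on a Saturday. Rolling to the next business day gives November 25, 2041, a Monday.
Applying the 3 months extension: 3 months after November 25, 2041 is February 25, 2042.
Since February 25, 2042 is a Tuesday and not a holiday, the date is unchanged.
So the filing is due February 25, 2042.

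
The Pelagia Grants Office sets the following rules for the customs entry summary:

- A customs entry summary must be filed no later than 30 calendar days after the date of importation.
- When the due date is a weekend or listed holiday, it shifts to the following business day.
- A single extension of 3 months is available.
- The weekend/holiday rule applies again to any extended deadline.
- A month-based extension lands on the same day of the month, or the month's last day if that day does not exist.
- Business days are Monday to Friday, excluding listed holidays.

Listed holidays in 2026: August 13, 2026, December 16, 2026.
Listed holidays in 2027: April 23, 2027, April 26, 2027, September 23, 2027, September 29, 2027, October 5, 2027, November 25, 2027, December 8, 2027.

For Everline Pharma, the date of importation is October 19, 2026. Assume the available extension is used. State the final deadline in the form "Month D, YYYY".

30 calendar days after October 19, 2026 is November 18, 2026.
November 18, 2026 falls on a Wednesday, which is a business day, so no adjustment is needed.
Applying the 3 months extension: 3 months after November 18, 2026 is February 18, 2027.
February 18, 2027 falls on a Thursday, which is a business day, so no adjustment is needed.
So the filing is due February 18, 2027.

February 18, 2027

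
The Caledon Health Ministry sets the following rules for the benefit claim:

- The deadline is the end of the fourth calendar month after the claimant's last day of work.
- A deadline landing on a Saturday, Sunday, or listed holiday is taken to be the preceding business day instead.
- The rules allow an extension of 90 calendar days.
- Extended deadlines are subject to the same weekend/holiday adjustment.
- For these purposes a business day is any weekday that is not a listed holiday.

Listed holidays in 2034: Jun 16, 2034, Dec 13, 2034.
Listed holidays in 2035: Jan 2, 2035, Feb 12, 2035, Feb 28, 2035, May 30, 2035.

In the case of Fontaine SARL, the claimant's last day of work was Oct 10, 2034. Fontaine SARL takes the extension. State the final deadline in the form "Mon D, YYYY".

May 28, 2035

The fourth month after Oct 10, 2034 is February 2035, whose last day is Feb 28, 2035.
Because Feb 28, 2035 is a listed holiday, the deadline becomes Feb 27, 2035 (Tuesday).
With the 90-day extension, Feb 27, 2035 becomes May 28, 2035.
Since May 28, 2035 is a Monday and not a holiday, the date is unchanged.
Final deadline: May 28, 2035.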